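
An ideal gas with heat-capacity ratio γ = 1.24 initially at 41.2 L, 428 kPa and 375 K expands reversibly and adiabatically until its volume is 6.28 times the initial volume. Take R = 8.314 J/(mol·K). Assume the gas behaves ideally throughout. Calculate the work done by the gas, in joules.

n = P₁V₁/(RT₁) = 428×41.2/(8.314×375) = 5.66 mol.
Adiabatic: TV^(γ−1) = const ⇒ T₂ = 375×(0.159)^0.240 = 241 K; PV^γ = const ⇒ P₂ = 43.9 kPa.
ΔU = nCvΔT = 5.66×34.6×(241−375) = -26200 J.
Q = 0 for an adiabatic process, so W = −ΔU = 26200 J.

26200 J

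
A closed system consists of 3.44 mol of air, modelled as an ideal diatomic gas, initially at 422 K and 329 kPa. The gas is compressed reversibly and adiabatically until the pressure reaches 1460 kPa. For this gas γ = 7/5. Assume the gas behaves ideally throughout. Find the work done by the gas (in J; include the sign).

-16000 J

V₁ = nRT₁/P₁ = 3.44×8.314×422/329 = 36.7 L.
Adiabatic: T₂/T₁ = (P₂/P₁)^((γ−1)/γ) ⇒ T₂ = 422×(4.44)^0.286 = 646 K; V₂ = 12.7 L.
ΔU = nCvΔT = 3.44×20.8×(646−422) = 16000 J.
Q = 0 for an adiabatic process, so W = −ΔU = -16000 J.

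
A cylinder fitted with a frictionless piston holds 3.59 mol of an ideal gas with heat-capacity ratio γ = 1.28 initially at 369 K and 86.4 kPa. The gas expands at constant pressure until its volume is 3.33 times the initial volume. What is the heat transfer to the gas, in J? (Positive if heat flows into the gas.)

V₁ = nRT₁/P₁ = 3.59×8.314×369/86.4 = 127 L.
Isobaric: P stays 86.4 kPa; V/T = const ⇒ T₂ = 1230 K, V₂ = 424 L.
W = PΔV = 86.4×(424−127) kPa·L = 25700 J.
ΔU = nCvΔT = 3.59×29.7×(1230−369) = 91600 J.
Q = ΔU + W = nCpΔT = 117000 J.

117000 J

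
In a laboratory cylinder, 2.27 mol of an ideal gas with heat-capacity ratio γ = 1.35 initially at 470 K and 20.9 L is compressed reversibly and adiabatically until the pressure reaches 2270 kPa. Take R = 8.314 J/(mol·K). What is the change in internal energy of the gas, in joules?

13800 J

P₁ = nRT₁/V₁ = 2.27×8.314×470/20.9 = 424 kPa.
Adiabatic: T₂/T₁ = (P₂/P₁)^((γ−1)/γ) ⇒ T₂ = 470×(5.35)^0.259 = 726 K; V₂ = 6.04 L.
For an ideal gas ΔU = nCvΔT with Cv = R/(γ−1) = 23.8 J/(mol·K).
ΔU = 2.27×23.8×(726−470) = 13800 J.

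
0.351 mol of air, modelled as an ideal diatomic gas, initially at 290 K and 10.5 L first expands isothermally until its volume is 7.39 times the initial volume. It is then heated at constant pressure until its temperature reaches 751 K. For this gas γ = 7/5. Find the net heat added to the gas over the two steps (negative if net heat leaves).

6400 J

P₁ = nRT₁/V₁ = 0.351×8.314×290/10.5 = 80.6 kPa.
Step 1 — Isothermal: T stays 290 K; PV = const ⇒ V₂ = 77.6 L, P₂ = 10.9 kPa.
ΔU = 0 (ideal gas, T constant).
W = nRT ln(V₂/V₁) = 0.351×8.314×290×ln(7.39) = 1690 J.
Q = ΔU + W = 1690 J.
State after step 1: P = 10.9 kPa, V = 77.6 L, T = 290 K.
Step 2 — Isobaric: P stays 10.9 kPa; V/T = const ⇒ T₂ = 751 K, V₂ = 201 L.
W = PΔV = 10.9×(201−77.6) kPa·L = 1350 J.
ΔU = nCvΔT = 0.351×20.8×(751−290) = 3360 J.
Q = ΔU + W = nCpΔT = 4710 J.
Net over both steps: W = 3040 J, Q = 6400 J, ΔU = 3360 J.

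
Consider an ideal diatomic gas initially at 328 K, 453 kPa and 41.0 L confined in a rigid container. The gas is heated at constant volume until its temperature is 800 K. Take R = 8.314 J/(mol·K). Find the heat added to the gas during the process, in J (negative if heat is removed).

66800 J

n = P₁V₁/(RT₁) = 453×41.0/(8.314×328) = 6.81 mol.
Isochoric: V stays 41.0 L; P/T = const ⇒ T₂ = 800 K, P₂ = 1100 kPa.
W = 0 (no volume change).
ΔU = nCvΔT = 6.81×20.8×(800−328) = 66800 J.
Q = ΔU = 66800 J.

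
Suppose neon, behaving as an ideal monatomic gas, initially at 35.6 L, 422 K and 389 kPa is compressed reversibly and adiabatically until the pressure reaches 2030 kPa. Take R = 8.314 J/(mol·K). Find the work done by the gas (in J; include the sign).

n = P₁V₁/(RT₁) = 389×35.6/(8.314×422) = 3.95 mol.
Adiabatic: T₂/T₁ = (P₂/P₁)^((γ−1)/γ) ⇒ T₂ = 422×(5.22)^0.400 = 817 K; V₂ = 13.2 L.
ΔU = nCvΔT = 3.95×12.5×(817−422) = 19500 J.
Q = 0 for an adiabatic process, so W = −ΔU = -19500 J.

-19500 J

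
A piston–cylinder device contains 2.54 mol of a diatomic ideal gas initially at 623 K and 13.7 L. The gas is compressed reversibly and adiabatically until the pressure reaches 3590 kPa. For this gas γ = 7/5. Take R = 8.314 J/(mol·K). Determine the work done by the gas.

P₁ = nRT₁/V₁ = 2.54×8.314×623/13.7 = 960 kPa.
Adiabatic: T₂/T₁ = (P₂/P₁)^((γ−1)/γ) ⇒ T₂ = 623×(3.74)^0.286 = 908 K; V₂ = 5.34 L.
ΔU = nCvΔT = 2.54×20.8×(908−623) = 15000 J.
Q = 0 for an adiabatic process, so W = −ΔU = -15000 J.

-15000 J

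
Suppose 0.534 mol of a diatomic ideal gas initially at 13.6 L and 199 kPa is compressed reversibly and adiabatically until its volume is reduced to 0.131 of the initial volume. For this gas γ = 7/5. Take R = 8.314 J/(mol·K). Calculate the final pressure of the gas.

3430 kPa

T₁ = P₁V₁/(nR) = 199×13.6/(0.534×8.314) = 610 K.
Adiabatic: TV^(γ−1) = const ⇒ T₂ = 610×(7.63)^0.400 = 1370 K; PV^γ = const ⇒ P₂ = 3430 kPa.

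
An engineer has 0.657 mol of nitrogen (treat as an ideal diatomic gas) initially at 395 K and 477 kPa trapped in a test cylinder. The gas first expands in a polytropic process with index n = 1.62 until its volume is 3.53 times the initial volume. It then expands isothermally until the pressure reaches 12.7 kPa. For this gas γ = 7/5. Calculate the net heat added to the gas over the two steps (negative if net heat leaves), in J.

V₁ = nRT₁/P₁ = 0.657×8.314×395/477 = 4.52 L.
Step 1 — Polytropic n=1.62: T₂ = T₁(V₁/V₂)^(n−1) = 395×(0.283)^0.62 = 181 K; P₂ = P₁(V₁/V₂)^n = 61.8 kPa.
W = (P₁V₁−P₂V₂)/(n−1) = (477×4.52−61.8×16.0)/0.62 = 1890 J.
ΔU = nCvΔT = 0.657×20.8×(181−395) = -2930 J.
Q = ΔU + W = -1040 J.
State after step 1: P = 61.8 kPa, V = 16.0 L, T = 181 K.
Step 2 — Isothermal: T stays 181 K; PV = const ⇒ V₂ = 77.7 L, P₂ = 12.7 kPa.
ΔU = 0 (ideal gas, T constant).
W = nRT ln(V₂/V₁) = 0.657×8.314×181×ln(4.87) = 1560 J.
Q = ΔU + W = 1560 J.
Net over both steps: W = 3450 J, Q = 524 J, ΔU = -2930 J.

524 J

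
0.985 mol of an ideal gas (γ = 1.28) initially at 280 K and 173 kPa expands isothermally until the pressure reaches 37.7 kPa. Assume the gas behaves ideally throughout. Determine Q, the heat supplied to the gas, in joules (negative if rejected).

V₁ = nRT₁/P₁ = 0.985×8.314×280/173 = 13.3 L.
Isothermal: T stays 280 K; PV = const ⇒ V₂ = 60.8 L, P₂ = 37.7 kPa.
ΔU = 0 (ideal gas, T constant).
W = nRT ln(V₂/V₁) = 0.985×8.314×280×ln(4.59) = 3490 J.
Q = ΔU + W = 3490 J.

3490 J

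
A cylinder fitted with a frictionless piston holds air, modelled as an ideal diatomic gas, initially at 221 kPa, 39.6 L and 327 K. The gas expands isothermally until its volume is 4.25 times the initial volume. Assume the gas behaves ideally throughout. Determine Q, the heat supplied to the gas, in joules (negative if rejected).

n = P₁V₁/(RT₁) = 221×39.6/(8.314×327) = 3.22 mol.
Isothermal: T stays 327 K; PV = const ⇒ V₂ = 168 L, P₂ = 52.0 kPa.
ΔU = 0 (ideal gas, T constant).
W = nRT ln(V₂/V₁) = 3.22×8.314×327×ln(4.25) = 12700 J.
Q = ΔU + W = 12700 J.

12700 J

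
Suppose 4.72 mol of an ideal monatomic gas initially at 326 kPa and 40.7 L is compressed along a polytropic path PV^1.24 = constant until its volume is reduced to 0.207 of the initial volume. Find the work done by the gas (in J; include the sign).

T₁ = P₁V₁/(nR) = 326×40.7/(4.72×8.314) = 338 K.
Polytropic n=1.24: T₂ = T₁(V₁/V₂)^(n−1) = 338×(4.83)^0.24 = 493 K; P₂ = P₁(V₁/V₂)^n = 2300 kPa.
W = (P₁V₁−P₂V₂)/(n−1) = (326×40.7−2300×8.42)/0.24 = -25400 J.

-25400 J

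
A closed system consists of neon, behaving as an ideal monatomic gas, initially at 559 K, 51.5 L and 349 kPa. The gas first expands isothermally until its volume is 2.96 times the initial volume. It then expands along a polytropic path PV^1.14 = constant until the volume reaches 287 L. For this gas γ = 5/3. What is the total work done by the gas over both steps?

30400 J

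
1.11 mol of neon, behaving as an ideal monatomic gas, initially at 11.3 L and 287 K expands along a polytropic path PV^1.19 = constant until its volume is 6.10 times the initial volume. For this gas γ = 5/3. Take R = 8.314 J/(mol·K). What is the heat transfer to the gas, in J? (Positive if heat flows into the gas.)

P₁ = nRT₁/V₁ = 1.11×8.314×287/11.3 = 234 kPa.
Polytropic n=1.19: T₂ = T₁(V₁/V₂)^(n−1) = 287×(0.164)^0.19 = 204 K; P₂ = P₁(V₁/V₂)^n = 27.3 kPa.
W = (P₁V₁−P₂V₂)/(n−1) = (234×11.3−27.3×68.9)/0.19 = 4050 J.
ΔU = nCvΔT = 1.11×12.5×(204−287) = -1160 J.
Q = ΔU + W = 2900 J.

2900 J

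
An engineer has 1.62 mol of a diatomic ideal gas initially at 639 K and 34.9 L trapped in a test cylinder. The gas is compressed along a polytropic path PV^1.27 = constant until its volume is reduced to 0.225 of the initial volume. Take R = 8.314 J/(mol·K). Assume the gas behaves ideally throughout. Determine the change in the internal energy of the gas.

P₁ = nRT₁/V₁ = 1.62×8.314×639/34.9 = 247 kPa.
Polytropic n=1.27: T₂ = T₁(V₁/V₂)^(n−1) = 639×(4.44)^0.27 = 956 K; P₂ = P₁(V₁/V₂)^n = 1640 kPa.
For an ideal gas ΔU = nCvΔT with Cv = (5/2)R = 20.8 J/(mol·K).
ΔU = 1.62×20.8×(956−639) = 10700 J.

10700 J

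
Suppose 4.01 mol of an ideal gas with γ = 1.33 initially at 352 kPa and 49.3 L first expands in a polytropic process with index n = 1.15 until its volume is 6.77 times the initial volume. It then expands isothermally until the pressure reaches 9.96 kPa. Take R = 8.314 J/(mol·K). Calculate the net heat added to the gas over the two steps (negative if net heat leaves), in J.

T₁ = P₁V₁/(nR) = 352×49.3/(4.01×8.314) = 521 K.
Step 1 — Polytropic n=1.15: T₂ = T₁(V₁/V₂)^(n−1) = 521×(0.148)^0.15 = 391 K; P₂ = P₁(V₁/V₂)^n = 39.0 kPa.
W = (P₁V₁−P₂V₂)/(n−1) = (352×49.3−39.0×334)/0.15 = 28900 J.
ΔU = nCvΔT = 4.01×25.2×(391−521) = -13100 J.
Q = ΔU + W = 15700 J.
State after step 1: P = 39.0 kPa, V = 334 L, T = 391 K.
Step 2 — Isothermal: T stays 391 K; PV = const ⇒ V₂ = 1310 L, P₂ = 9.96 kPa.
ΔU = 0 (ideal gas, T constant).
W = nRT ln(V₂/V₁) = 4.01×8.314×391×ln(3.92) = 17800 J.
Q = ΔU + W = 17800 J.
Net over both steps: W = 46600 J, Q = 33500 J, ΔU = -13100 J.

33500 J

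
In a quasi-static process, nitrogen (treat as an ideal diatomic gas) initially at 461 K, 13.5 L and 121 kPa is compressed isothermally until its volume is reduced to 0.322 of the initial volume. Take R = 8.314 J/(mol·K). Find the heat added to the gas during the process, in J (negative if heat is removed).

-1850 J

n = P₁V₁/(RT₁) = 121×13.5/(8.314×461) = 0.426 mol.
Isothermal: T stays 461 K; PV = const ⇒ V₂ = 4.35 L, P₂ = 376 kPa.
ΔU = 0 (ideal gas, T constant).
W = nRT ln(V₂/V₁) = 0.426×8.314×461×ln(0.322) = -1850 J.
Q = ΔU + W = -1850 J.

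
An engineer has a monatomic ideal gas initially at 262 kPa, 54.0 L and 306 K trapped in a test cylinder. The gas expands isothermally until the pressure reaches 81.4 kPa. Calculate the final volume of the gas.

Isothermal: T stays 306 K; PV = const ⇒ V₂ = 174 L, P₂ = 81.4 kPa.

174 L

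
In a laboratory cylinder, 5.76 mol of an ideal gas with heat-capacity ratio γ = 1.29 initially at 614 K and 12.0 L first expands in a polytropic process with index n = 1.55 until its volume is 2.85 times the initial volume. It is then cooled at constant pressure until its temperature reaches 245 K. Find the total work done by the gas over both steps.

18600 J

P₁ = nRT₁/V₁ = 5.76×8.314×614/12.0 = 2450 kPa.
Step 1 — Polytropic n=1.55: T₂ = T₁(V₁/V₂)^(n−1) = 614×(0.351)^0.55 = 345 K; P₂ = P₁(V₁/V₂)^n = 483 kPa.
W = (P₁V₁−P₂V₂)/(n−1) = (2450×12.0−483×34.2)/0.55 = 23400 J.
ΔU = nCvΔT = 5.76×28.7×(345−614) = -44400 J.
Q = ΔU + W = -21000 J.
State after step 1: P = 483 kPa, V = 34.2 L, T = 345 K.
Step 2 — Isobaric: P stays 483 kPa; V/T = const ⇒ T₂ = 245 K, V₂ = 24.3 L.
W = PΔV = 483×(24.3−34.2) kPa·L = -4800 J.
ΔU = nCvΔT = 5.76×28.7×(245−345) = -16500 J.
Q = ΔU + W = nCpΔT = -21300 J.
Net over both steps: W = 18600 J, Q = -42300 J, ΔU = -60900 J.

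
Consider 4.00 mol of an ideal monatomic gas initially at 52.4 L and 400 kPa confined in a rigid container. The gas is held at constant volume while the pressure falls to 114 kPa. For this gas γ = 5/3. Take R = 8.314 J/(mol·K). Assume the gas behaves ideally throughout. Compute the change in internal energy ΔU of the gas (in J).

T₁ = P₁V₁/(nR) = 400×52.4/(4.00×8.314) = 630 K.
Isochoric: V stays 52.4 L; P/T = const ⇒ T₂ = 180 K, P₂ = 114 kPa.
For an ideal gas ΔU = nCvΔT with Cv = (3/2)R = 12.5 J/(mol·K).
ΔU = 4.00×12.5×(180−630) = -22500 J.

-22500 J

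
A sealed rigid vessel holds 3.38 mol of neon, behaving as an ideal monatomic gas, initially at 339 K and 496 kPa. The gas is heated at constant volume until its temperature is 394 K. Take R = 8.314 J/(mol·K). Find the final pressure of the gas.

V₁ = nRT₁/P₁ = 3.38×8.314×339/496 = 19.2 L.
Isochoric: V stays 19.2 L; P/T = const ⇒ T₂ = 394 K, P₂ = 576 kPa.

576 kPa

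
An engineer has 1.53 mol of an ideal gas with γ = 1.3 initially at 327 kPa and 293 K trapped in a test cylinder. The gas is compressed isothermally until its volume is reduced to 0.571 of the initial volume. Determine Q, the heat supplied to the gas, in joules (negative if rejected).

V₁ = nRT₁/P₁ = 1.53×8.314×293/327 = 11.4 L.
Isothermal: T stays 293 K; PV = const ⇒ V₂ = 6.51 L, P₂ = 573 kPa.
ΔU = 0 (ideal gas, T constant).
W = nRT ln(V₂/V₁) = 1.53×8.314×293×ln(0.571) = -2090 J.
Q = ΔU + W = -2090 J.

-2090 J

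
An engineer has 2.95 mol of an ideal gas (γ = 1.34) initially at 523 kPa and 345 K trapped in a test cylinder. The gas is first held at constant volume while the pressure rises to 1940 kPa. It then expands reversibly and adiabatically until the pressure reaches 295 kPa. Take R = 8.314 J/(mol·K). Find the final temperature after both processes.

794 K

V₁ = nRT₁/P₁ = 2.95×8.314×345/523 = 16.2 L.
Step 1 — Isochoric: V stays 16.2 L; P/T = const ⇒ T₂ = 1280 K, P₂ = 1940 kPa.
W = 0 (no volume change).
ΔU = nCvΔT = 2.95×24.5×(1280−345) = 67400 J.
Q = ΔU = 67400 J.
State after step 1: P = 1940 kPa, V = 16.2 L, T = 1280 K.
Step 2 — Adiabatic: T₂/T₁ = (P₂/P₁)^((γ−1)/γ) ⇒ T₂ = 1280×(0.152)^0.254 = 794 K; V₂ = 66.0 L.
ΔU = nCvΔT = 2.95×24.5×(794−1280) = -35100 J.
Q = 0 for an adiabatic process, so W = −ΔU = 35100 J.
Net over both steps: W = 35100 J, Q = 67400 J, ΔU = 32400 J.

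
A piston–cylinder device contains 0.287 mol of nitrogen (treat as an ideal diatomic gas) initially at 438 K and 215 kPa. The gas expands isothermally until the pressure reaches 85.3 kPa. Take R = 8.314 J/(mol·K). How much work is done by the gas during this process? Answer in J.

966 J

V₁ = nRT₁/P₁ = 0.287×8.314×438/215 = 4.86 L.
Isothermal: T stays 438 K; PV = const ⇒ V₂ = 12.3 L, P₂ = 85.3 kPa.
W = nRT ln(V₂/V₁) = 0.287×8.314×438×ln(2.52) = 966 J.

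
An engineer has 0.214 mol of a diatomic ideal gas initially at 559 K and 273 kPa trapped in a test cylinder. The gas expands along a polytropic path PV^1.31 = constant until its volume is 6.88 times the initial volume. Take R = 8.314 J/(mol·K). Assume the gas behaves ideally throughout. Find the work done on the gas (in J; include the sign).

V₁ = nRT₁/P₁ = 0.214×8.314×559/273 = 3.64 L.
Polytropic n=1.31: T₂ = T₁(V₁/V₂)^(n−1) = 559×(0.145)^0.31 = 307 K; P₂ = P₁(V₁/V₂)^n = 21.8 kPa.
W = (P₁V₁−P₂V₂)/(n−1) = (273×3.64−21.8×25.1)/0.31 = 1440 J.
Work done on the gas = −W_by = -1440 J.

-1440 J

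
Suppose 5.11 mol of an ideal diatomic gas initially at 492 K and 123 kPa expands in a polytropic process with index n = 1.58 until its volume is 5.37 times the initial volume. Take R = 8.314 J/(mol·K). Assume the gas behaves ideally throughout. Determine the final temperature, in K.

V₁ = nRT₁/P₁ = 5.11×8.314×492/123 = 170 L.
Polytropic n=1.58: T₂ = T₁(V₁/V₂)^(n−1) = 492×(0.186)^0.58 = 186 K; P₂ = P₁(V₁/V₂)^n = 8.64 kPa.

186 K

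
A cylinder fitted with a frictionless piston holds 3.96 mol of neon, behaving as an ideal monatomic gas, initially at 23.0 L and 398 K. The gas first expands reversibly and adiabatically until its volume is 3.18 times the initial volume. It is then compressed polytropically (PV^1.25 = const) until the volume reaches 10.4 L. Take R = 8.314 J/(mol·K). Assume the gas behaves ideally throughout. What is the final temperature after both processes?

300 K

P₁ = nRT₁/V₁ = 3.96×8.314×398/23.0 = 570 kPa.
Step 1 — Adiabatic: TV^(γ−1) = const ⇒ T₂ = 398×(0.314)^0.667 = 184 K; PV^γ = const ⇒ P₂ = 82.8 kPa.
ΔU = nCvΔT = 3.96×12.5×(184−398) = -10600 J.
Q = 0 for an adiabatic process, so W = −ΔU = 10600 J.
State after step 1: P = 82.8 kPa, V = 73.1 L, T = 184 K.
Step 2 — Polytropic n=1.25: T₂ = T₁(V₁/V₂)^(n−1) = 184×(7.03)^0.25 = 300 K; P₂ = P₁(V₁/V₂)^n = 949 kPa.
W = (P₁V₁−P₂V₂)/(n−1) = (82.8×73.1−949×10.4)/0.25 = -15200 J.
ΔU = nCvΔT = 3.96×12.5×(300−184) = 5710 J.
Q = ΔU + W = -9520 J.
Net over both steps: W = -4670 J, Q = -9520 J, ΔU = -4850 J.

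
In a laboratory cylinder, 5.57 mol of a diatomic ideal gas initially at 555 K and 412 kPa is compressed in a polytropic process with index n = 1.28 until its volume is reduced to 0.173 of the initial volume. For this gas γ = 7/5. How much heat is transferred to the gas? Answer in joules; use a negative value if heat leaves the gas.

V₁ = nRT₁/P₁ = 5.57×8.314×555/412 = 62.4 L.
Polytropic n=1.28: T₂ = T₁(V₁/V₂)^(n−1) = 555×(5.78)^0.28 = 907 K; P₂ = P₁(V₁/V₂)^n = 3890 kPa.
W = (P₁V₁−P₂V₂)/(n−1) = (412×62.4−3890×10.8)/0.28 = -58200 J.
ΔU = nCvΔT = 5.57×20.8×(907−555) = 40800 J.
Q = ΔU + W = -17500 J.

-17500 J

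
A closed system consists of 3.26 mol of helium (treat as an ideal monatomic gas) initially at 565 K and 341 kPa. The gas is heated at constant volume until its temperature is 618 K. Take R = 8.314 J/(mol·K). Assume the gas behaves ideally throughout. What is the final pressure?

V₁ = nRT₁/P₁ = 3.26×8.314×565/341 = 44.9 L.
Isochoric: V stays 44.9 L; P/T = const ⇒ T₂ = 618 K, P₂ = 373 kPa.

373 kPa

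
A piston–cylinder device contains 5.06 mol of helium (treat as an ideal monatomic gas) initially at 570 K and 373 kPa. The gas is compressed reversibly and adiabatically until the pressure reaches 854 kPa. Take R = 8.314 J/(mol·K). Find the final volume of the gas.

39.1 L

V₁ = nRT₁/P₁ = 5.06×8.314×570/373 = 64.3 L.
Adiabatic: T₂/T₁ = (P₂/P₁)^((γ−1)/γ) ⇒ T₂ = 570×(2.29)^0.400 = 794 K; V₂ = 39.1 L.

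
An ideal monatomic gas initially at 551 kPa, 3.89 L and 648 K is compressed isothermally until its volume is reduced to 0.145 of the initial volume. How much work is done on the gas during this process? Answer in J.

4140 J

n = P₁V₁/(RT₁) = 551×3.89/(8.314×648) = 0.398 mol.
Isothermal: T stays 648 K; PV = const ⇒ V₂ = 0.564 L, P₂ = 3800 kPa.
W = nRT ln(V₂/V₁) = 0.398×8.314×648×ln(0.145) = -4140 J.
Work done on the gas = −W_by = 4140 J.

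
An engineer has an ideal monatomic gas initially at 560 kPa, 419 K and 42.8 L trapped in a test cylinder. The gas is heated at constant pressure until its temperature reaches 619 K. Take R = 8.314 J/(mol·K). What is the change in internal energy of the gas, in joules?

17200 J

n = P₁V₁/(RT₁) = 560×42.8/(8.314×419) = 6.88 mol.
Isobaric: P stays 560 kPa; V/T = const ⇒ T₂ = 619 K, V₂ = 63.2 L.
For an ideal gas ΔU = nCvΔT with Cv = (3/2)R = 12.5 J/(mol·K).
ΔU = 6.88×12.5×(619−419) = 17200 J.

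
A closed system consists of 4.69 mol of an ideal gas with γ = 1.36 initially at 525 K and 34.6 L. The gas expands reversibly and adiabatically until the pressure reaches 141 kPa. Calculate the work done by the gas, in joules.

P₁ = nRT₁/V₁ = 4.69×8.314×525/34.6 = 592 kPa.
Adiabatic: T₂/T₁ = (P₂/P₁)^((γ−1)/γ) ⇒ T₂ = 525×(0.238)^0.265 = 359 K; V₂ = 99.3 L.
ΔU = nCvΔT = 4.69×23.1×(359−525) = -18000 J.
Q = 0 for an adiabatic process, so W = −ΔU = 18000 J.

18000 J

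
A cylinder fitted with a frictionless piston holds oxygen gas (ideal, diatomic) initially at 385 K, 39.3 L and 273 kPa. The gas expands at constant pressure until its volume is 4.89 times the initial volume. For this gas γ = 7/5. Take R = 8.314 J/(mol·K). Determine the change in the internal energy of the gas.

n = P₁V₁/(RT₁) = 273×39.3/(8.314×385) = 3.35 mol.
Isobaric: P stays 273 kPa; V/T = const ⇒ T₂ = 1880 K, V₂ = 192 L.
For an ideal gas ΔU = nCvΔT with Cv = (5/2)R = 20.8 J/(mol·K).
ΔU = 3.35×20.8×(1880−385) = 104000 J.

104000 J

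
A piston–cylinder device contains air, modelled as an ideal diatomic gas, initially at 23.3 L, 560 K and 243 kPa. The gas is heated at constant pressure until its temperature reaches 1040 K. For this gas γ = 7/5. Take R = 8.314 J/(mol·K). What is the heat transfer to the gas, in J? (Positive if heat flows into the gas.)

17000 J

n = P₁V₁/(RT₁) = 243×23.3/(8.314×560) = 1.22 mol.
Isobaric: P stays 243 kPa; V/T = const ⇒ T₂ = 1040 K, V₂ = 43.3 L.
W = PΔV = 243×(43.3−23.3) kPa·L = 4850 J.
ΔU = nCvΔT = 1.22×20.8×(1040−560) = 12100 J.
Q = ΔU + W = nCpΔT = 17000 J.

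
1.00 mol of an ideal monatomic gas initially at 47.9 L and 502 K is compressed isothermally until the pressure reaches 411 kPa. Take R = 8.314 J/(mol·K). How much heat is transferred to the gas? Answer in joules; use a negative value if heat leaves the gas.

P₁ = nRT₁/V₁ = 1.00×8.314×502/47.9 = 87.1 kPa.
Isothermal: T stays 502 K; PV = const ⇒ V₂ = 10.2 L, P₂ = 411 kPa.
ΔU = 0 (ideal gas, T constant).
W = nRT ln(V₂/V₁) = 1.00×8.314×502×ln(0.212) = -6470 J.
Q = ΔU + W = -6470 J.

-6470 J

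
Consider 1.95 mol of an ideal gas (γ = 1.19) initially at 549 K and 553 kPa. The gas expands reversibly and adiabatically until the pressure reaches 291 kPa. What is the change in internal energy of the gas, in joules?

-4560 J

V₁ = nRT₁/P₁ = 1.95×8.314×549/553 = 16.1 L.
Adiabatic: T₂/T₁ = (P₂/P₁)^((γ−1)/γ) ⇒ T₂ = 549×(0.526)^0.160 = 496 K; V₂ = 27.6 L.
For an ideal gas ΔU = nCvΔT with Cv = R/(γ−1) = 43.8 J/(mol·K).
ΔU = 1.95×43.8×(496−549) = -4560 J.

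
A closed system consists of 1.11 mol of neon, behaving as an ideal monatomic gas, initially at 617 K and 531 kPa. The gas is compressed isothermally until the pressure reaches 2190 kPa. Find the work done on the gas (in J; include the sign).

8070 J

V₁ = nRT₁/P₁ = 1.11×8.314×617/531 = 10.7 L.
Isothermal: T stays 617 K; PV = const ⇒ V₂ = 2.60 L, P₂ = 2190 kPa.
W = nRT ln(V₂/V₁) = 1.11×8.314×617×ln(0.242) = -8070 J.
Work done on the gas = −W_by = 8070 J.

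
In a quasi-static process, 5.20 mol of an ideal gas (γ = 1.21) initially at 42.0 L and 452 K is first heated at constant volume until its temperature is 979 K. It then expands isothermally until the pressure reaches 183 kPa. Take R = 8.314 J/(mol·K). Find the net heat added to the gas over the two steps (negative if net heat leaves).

181000 J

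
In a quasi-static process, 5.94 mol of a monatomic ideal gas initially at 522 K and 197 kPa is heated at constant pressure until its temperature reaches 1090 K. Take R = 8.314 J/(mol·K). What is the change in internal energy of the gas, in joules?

V₁ = nRT₁/P₁ = 5.94×8.314×522/197 = 131 L.
Isobaric: P stays 197 kPa; V/T = const ⇒ T₂ = 1090 K, V₂ = 273 L.
For an ideal gas ΔU = nCvΔT with Cv = (3/2)R = 12.5 J/(mol·K).
ΔU = 5.94×12.5×(1090−522) = 42100 J.

42100 J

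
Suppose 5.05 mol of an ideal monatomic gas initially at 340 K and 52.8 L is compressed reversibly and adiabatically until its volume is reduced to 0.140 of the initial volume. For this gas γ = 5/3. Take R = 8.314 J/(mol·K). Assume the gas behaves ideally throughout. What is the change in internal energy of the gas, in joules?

P₁ = nRT₁/V₁ = 5.05×8.314×340/52.8 = 270 kPa.
Adiabatic: TV^(γ−1) = const ⇒ T₂ = 340×(7.14)^0.667 = 1260 K; PV^γ = const ⇒ P₂ = 7160 kPa.
For an ideal gas ΔU = nCvΔT with Cv = (3/2)R = 12.5 J/(mol·K).
ΔU = 5.05×12.5×(1260−340) = 58000 J.

58000 J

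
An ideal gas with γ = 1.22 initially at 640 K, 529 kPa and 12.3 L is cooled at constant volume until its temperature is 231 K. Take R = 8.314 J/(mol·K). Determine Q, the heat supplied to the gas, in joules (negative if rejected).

-18900 J

n = P₁V₁/(RT₁) = 529×12.3/(8.314×640) = 1.22 mol.
Isochoric: V stays 12.3 L; P/T = const ⇒ T₂ = 231 K, P₂ = 191 kPa.
W = 0 (no volume change).
ΔU = nCvΔT = 1.22×37.8×(231−640) = -18900 J.
Q = ΔU = -18900 J.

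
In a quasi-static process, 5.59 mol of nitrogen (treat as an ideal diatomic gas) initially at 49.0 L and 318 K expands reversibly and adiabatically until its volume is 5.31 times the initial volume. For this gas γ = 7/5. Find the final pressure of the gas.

P₁ = nRT₁/V₁ = 5.59×8.314×318/49.0 = 302 kPa.
Adiabatic: TV^(γ−1) = const ⇒ T₂ = 318×(0.188)^0.400 = 163 K; PV^γ = const ⇒ P₂ = 29.1 kPa.

29.1 kPa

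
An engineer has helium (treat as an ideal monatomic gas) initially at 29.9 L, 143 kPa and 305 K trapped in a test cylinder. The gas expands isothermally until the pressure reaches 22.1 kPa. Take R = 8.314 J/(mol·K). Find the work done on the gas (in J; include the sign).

n = P₁V₁/(RT₁) = 143×29.9/(8.314×305) = 1.69 mol.
Isothermal: T stays 305 K; PV = const ⇒ V₂ = 193 L, P₂ = 22.1 kPa.
W = nRT ln(V₂/V₁) = 1.69×8.314×305×ln(6.47) = 7980 J.
Work done on the gas = −W_by = -7980 J.

-7980 J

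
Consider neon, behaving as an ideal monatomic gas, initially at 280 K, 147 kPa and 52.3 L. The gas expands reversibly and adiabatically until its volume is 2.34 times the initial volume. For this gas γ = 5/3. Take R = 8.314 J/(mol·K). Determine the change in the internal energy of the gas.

-4990 J

n = P₁V₁/(RT₁) = 147×52.3/(8.314×280) = 3.30 mol.
Adiabatic: TV^(γ−1) = const ⇒ T₂ = 280×(0.427)^0.667 = 159 K; PV^γ = const ⇒ P₂ = 35.6 kPa.
For an ideal gas ΔU = nCvΔT with Cv = (3/2)R = 12.5 J/(mol·K).
ΔU = 3.30×12.5×(159−280) = -4990 J.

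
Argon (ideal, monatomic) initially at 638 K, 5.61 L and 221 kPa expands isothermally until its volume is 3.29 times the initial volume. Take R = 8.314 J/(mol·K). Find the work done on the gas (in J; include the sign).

n = P₁V₁/(RT₁) = 221×5.61/(8.314×638) = 0.234 mol.
Isothermal: T stays 638 K; PV = const ⇒ V₂ = 18.5 L, P₂ = 67.2 kPa.
W = nRT ln(V₂/V₁) = 0.234×8.314×638×ln(3.29) = 1480 J.
Work done on the gas = −W_by = -1480 J.

-1480 J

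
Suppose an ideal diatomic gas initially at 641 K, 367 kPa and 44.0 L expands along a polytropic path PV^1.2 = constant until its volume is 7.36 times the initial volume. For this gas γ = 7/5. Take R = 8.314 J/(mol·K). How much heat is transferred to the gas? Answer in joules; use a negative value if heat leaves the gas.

13300 J

n = P₁V₁/(RT₁) = 367×44.0/(8.314×641) = 3.03 mol.
Polytropic n=1.2: T₂ = T₁(V₁/V₂)^(n−1) = 641×(0.136)^0.20 = 430 K; P₂ = P₁(V₁/V₂)^n = 33.5 kPa.
W = (P₁V₁−P₂V₂)/(n−1) = (367×44.0−33.5×324)/0.20 = 26600 J.
ΔU = nCvΔT = 3.03×20.8×(430−641) = -13300 J.
Q = ΔU + W = 13300 J.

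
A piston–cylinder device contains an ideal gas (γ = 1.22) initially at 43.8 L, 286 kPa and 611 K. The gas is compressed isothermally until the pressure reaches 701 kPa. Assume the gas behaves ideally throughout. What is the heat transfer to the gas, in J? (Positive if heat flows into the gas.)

n = P₁V₁/(RT₁) = 286×43.8/(8.314×611) = 2.47 mol.
Isothermal: T stays 611 K; PV = const ⇒ V₂ = 17.9 L, P₂ = 701 kPa.
ΔU = 0 (ideal gas, T constant).
W = nRT ln(V₂/V₁) = 2.47×8.314×611×ln(0.408) = -11200 J.
Q = ΔU + W = -11200 J.

-11200 J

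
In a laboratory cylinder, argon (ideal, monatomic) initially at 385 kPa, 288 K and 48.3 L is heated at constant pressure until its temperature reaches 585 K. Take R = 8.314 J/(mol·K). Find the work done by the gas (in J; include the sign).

19200 J

n = P₁V₁/(RT₁) = 385×48.3/(8.314×288) = 7.77 mol.
Isobaric: P stays 385 kPa; V/T = const ⇒ T₂ = 585 K, V₂ = 98.1 L.
W = PΔV = 385×(98.1−48.3) kPa·L = 19200 J.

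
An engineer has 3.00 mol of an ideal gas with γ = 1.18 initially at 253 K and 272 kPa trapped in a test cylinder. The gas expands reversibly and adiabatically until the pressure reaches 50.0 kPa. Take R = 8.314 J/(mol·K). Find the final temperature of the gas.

195 K

V₁ = nRT₁/P₁ = 3.00×8.314×253/272 = 23.2 L.
Adiabatic: T₂/T₁ = (P₂/P₁)^((γ−1)/γ) ⇒ T₂ = 253×(0.184)^0.153 = 195 K; V₂ = 97.5 L.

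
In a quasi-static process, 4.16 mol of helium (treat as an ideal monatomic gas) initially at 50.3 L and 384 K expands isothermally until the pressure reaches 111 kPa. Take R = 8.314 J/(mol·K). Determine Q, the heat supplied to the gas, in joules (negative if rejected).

11500 J

P₁ = nRT₁/V₁ = 4.16×8.314×384/50.3 = 264 kPa.
Isothermal: T stays 384 K; PV = const ⇒ V₂ = 120 L, P₂ = 111 kPa.
ΔU = 0 (ideal gas, T constant).
W = nRT ln(V₂/V₁) = 4.16×8.314×384×ln(2.38) = 11500 J.
Q = ΔU + W = 11500 J.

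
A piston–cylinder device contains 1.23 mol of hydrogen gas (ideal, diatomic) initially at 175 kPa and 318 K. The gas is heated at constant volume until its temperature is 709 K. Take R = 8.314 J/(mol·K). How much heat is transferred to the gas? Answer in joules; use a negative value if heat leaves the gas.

10000 J

V₁ = nRT₁/P₁ = 1.23×8.314×318/175 = 18.6 L.
Isochoric: V stays 18.6 L; P/T = const ⇒ T₂ = 709 K, P₂ = 390 kPa.
W = 0 (no volume change).
ΔU = nCvΔT = 1.23×20.8×(709−318) = 10000 J.
Q = ΔU = 10000 J.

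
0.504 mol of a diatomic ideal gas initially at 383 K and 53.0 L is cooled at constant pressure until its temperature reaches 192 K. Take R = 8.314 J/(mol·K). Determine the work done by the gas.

-800 J

P₁ = nRT₁/V₁ = 0.504×8.314×383/53.0 = 30.3 kPa.
Isobaric: P stays 30.3 kPa; V/T = const ⇒ T₂ = 192 K, V₂ = 26.6 L.
W = PΔV = 30.3×(26.6−53.0) kPa·L = -800 J.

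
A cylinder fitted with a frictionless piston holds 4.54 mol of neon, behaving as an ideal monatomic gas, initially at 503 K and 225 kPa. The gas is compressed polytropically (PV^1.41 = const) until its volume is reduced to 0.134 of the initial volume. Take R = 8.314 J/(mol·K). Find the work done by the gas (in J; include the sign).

-59300 J

V₁ = nRT₁/P₁ = 4.54×8.314×503/225 = 84.4 L.
Polytropic n=1.41: T₂ = T₁(V₁/V₂)^(n−1) = 503×(7.46)^0.41 = 1150 K; P₂ = P₁(V₁/V₂)^n = 3830 kPa.
W = (P₁V₁−P₂V₂)/(n−1) = (225×84.4−3830×11.3)/0.41 = -59300 J.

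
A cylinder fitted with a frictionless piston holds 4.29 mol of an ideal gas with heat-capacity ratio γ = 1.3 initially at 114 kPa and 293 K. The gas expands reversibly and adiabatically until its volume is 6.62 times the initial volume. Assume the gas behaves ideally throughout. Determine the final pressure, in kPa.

9.77 kPa

V₁ = nRT₁/P₁ = 4.29×8.314×293/114 = 91.7 L.
Adiabatic: TV^(γ−1) = const ⇒ T₂ = 293×(0.151)^0.300 = 166 K; PV^γ = const ⇒ P₂ = 9.77 kPa.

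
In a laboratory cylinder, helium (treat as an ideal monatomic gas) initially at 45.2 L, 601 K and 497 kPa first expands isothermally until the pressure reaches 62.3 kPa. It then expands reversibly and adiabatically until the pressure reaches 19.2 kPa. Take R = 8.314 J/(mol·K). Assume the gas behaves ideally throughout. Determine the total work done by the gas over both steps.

n = P₁V₁/(RT₁) = 497×45.2/(8.314×601) = 4.50 mol.
Step 1 — Isothermal: T stays 601 K; PV = const ⇒ V₂ = 361 L, P₂ = 62.3 kPa.
ΔU = 0 (ideal gas, T constant).
W = nRT ln(V₂/V₁) = 4.50×8.314×601×ln(7.98) = 46700 J.
Q = ΔU + W = 46700 J.
State after step 1: P = 62.3 kPa, V = 361 L, T = 601 K.
Step 2 — Adiabatic: T₂/T₁ = (P₂/P₁)^((γ−1)/γ) ⇒ T₂ = 601×(0.308)^0.400 = 375 K; V₂ = 731 L.
ΔU = nCvΔT = 4.50×12.5×(375−601) = -12700 J.
Q = 0 for an adiabatic process, so W = −ΔU = 12700 J.
Net over both steps: W = 59300 J, Q = 46700 J, ΔU = -12700 J.

59300 J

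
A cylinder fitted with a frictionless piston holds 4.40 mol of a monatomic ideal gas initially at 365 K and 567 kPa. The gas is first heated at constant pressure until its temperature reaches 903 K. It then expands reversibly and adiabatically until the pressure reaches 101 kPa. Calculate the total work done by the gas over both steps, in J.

V₁ = nRT₁/P₁ = 4.40×8.314×365/567 = 23.5 L.
Step 1 — Isobaric: P stays 567 kPa; V/T = const ⇒ T₂ = 903 K, V₂ = 58.3 L.
W = PΔV = 567×(58.3−23.5) kPa·L = 19700 J.
ΔU = nCvΔT = 4.40×12.5×(903−365) = 29500 J.
Q = ΔU + W = nCpΔT = 49200 J.
State after step 1: P = 567 kPa, V = 58.3 L, T = 903 K.
Step 2 — Adiabatic: T₂/T₁ = (P₂/P₁)^((γ−1)/γ) ⇒ T₂ = 903×(0.178)^0.400 = 453 K; V₂ = 164 L.
ΔU = nCvΔT = 4.40×12.5×(453−903) = -24700 J.
Q = 0 for an adiabatic process, so W = −ΔU = 24700 J.
Net over both steps: W = 44400 J, Q = 49200 J, ΔU = 4820 J.

44400 J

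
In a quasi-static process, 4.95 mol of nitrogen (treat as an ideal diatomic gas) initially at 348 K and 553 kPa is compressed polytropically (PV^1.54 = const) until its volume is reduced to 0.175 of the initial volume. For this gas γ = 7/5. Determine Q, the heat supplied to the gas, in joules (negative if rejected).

14500 J

V₁ = nRT₁/P₁ = 4.95×8.314×348/553 = 25.9 L.
Polytropic n=1.54: T₂ = T₁(V₁/V₂)^(n−1) = 348×(5.71)^0.54 = 892 K; P₂ = P₁(V₁/V₂)^n = 8100 kPa.
W = (P₁V₁−P₂V₂)/(n−1) = (553×25.9−8100×4.53)/0.54 = -41500 J.
ΔU = nCvΔT = 4.95×20.8×(892−348) = 56000 J.
Q = ΔU + W = 14500 J.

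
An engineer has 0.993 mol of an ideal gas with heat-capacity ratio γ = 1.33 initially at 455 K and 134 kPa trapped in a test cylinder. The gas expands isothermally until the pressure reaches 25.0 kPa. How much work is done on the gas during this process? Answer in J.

-6310 J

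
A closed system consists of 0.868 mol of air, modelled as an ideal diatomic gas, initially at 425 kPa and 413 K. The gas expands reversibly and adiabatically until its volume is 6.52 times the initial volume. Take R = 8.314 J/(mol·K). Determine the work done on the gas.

V₁ = nRT₁/P₁ = 0.868×8.314×413/425 = 7.01 L.
Adiabatic: TV^(γ−1) = const ⇒ T₂ = 413×(0.153)^0.400 = 195 K; PV^γ = const ⇒ P₂ = 30.8 kPa.
ΔU = nCvΔT = 0.868×20.8×(195−413) = -3930 J.
Q = 0 for an adiabatic process, so W = −ΔU = 3930 J.
Work done on the gas = −W_by = -3930 J.

-3930 J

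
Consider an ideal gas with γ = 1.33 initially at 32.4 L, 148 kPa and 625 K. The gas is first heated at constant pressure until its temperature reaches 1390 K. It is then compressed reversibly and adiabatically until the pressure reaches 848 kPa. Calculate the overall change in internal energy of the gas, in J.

n = P₁V₁/(RT₁) = 148×32.4/(8.314×625) = 0.923 mol.
Step 1 — Isobaric: P stays 148 kPa; V/T = const ⇒ T₂ = 1390 K, V₂ = 72.1 L.
W = PΔV = 148×(72.1−32.4) kPa·L = 5870 J.
ΔU = nCvΔT = 0.923×25.2×(1390−625) = 17800 J.
Q = ΔU + W = nCpΔT = 23700 J.
State after step 1: P = 148 kPa, V = 72.1 L, T = 1390 K.
Step 2 — Adiabatic: T₂/T₁ = (P₂/P₁)^((γ−1)/γ) ⇒ T₂ = 1390×(5.73)^0.248 = 2140 K; V₂ = 19.4 L.
ΔU = nCvΔT = 0.923×25.2×(2140−1390) = 17500 J.
Q = 0 for an adiabatic process, so W = −ΔU = -17500 J.
Net over both steps: W = -11600 J, Q = 23700 J, ΔU = 35300 J.

35300 J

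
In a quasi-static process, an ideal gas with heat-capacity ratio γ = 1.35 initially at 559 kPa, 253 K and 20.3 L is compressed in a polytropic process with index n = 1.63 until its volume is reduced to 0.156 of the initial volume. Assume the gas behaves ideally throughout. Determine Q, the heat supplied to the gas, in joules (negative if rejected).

n = P₁V₁/(RT₁) = 559×20.3/(8.314×253) = 5.39 mol.
Polytropic n=1.63: T₂ = T₁(V₁/V₂)^(n−1) = 253×(6.41)^0.63 = 816 K; P₂ = P₁(V₁/V₂)^n = 11600 kPa.
W = (P₁V₁−P₂V₂)/(n−1) = (559×20.3−11600×3.17)/0.63 = -40100 J.
ΔU = nCvΔT = 5.39×23.8×(816−253) = 72100 J.
Q = ΔU + W = 32000 J.

32000 J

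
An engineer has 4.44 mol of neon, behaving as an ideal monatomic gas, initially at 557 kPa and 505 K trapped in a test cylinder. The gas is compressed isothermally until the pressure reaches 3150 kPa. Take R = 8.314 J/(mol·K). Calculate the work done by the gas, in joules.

V₁ = nRT₁/P₁ = 4.44×8.314×505/557 = 33.5 L.
Isothermal: T stays 505 K; PV = const ⇒ V₂ = 5.92 L, P₂ = 3150 kPa.
W = nRT ln(V₂/V₁) = 4.44×8.314×505×ln(0.177) = -32300 J.

-32300 J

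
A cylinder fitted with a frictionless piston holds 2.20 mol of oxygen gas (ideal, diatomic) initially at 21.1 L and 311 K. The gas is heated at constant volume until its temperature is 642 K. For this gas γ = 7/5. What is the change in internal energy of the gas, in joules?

P₁ = nRT₁/V₁ = 2.20×8.314×311/21.1 = 270 kPa.
Isochoric: V stays 21.1 L; P/T = const ⇒ T₂ = 642 K, P₂ = 557 kPa.
For an ideal gas ΔU = nCvΔT with Cv = (5/2)R = 20.8 J/(mol·K).
ΔU = 2.20×20.8×(642−311) = 15100 J.

15100 J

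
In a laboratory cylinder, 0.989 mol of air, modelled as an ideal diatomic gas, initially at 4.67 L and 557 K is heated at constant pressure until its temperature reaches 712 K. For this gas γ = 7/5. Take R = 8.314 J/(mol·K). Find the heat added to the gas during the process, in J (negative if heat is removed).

4460 J

P₁ = nRT₁/V₁ = 0.989×8.314×557/4.67 = 981 kPa.
Isobaric: P stays 981 kPa; V/T = const ⇒ T₂ = 712 K, V₂ = 5.97 L.
W = PΔV = 981×(5.97−4.67) kPa·L = 1270 J.
ΔU = nCvΔT = 0.989×20.8×(712−557) = 3190 J.
Q = ΔU + W = nCpΔT = 4460 J.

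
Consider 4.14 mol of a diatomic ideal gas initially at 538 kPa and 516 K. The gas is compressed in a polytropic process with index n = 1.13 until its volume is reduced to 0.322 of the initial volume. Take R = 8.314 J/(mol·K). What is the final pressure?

V₁ = nRT₁/P₁ = 4.14×8.314×516/538 = 33.0 L.
Polytropic n=1.13: T₂ = T₁(V₁/V₂)^(n−1) = 516×(3.11)^0.13 = 598 K; P₂ = P₁(V₁/V₂)^n = 1940 kPa.

1940 kPa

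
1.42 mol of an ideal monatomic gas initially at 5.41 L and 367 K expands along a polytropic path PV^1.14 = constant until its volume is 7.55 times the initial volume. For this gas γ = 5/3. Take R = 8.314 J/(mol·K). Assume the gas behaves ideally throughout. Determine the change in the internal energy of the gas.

P₁ = nRT₁/V₁ = 1.42×8.314×367/5.41 = 801 kPa.
Polytropic n=1.14: T₂ = T₁(V₁/V₂)^(n−1) = 367×(0.132)^0.14 = 277 K; P₂ = P₁(V₁/V₂)^n = 79.9 kPa.
For an ideal gas ΔU = nCvΔT with Cv = (3/2)R = 12.5 J/(mol·K).
ΔU = 1.42×12.5×(277−367) = -1600 J.

-1600 J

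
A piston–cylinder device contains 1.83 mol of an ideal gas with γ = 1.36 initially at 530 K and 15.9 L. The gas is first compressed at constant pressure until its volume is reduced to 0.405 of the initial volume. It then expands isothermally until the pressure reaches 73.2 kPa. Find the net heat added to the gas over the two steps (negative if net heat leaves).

-11800 J

P₁ = nRT₁/V₁ = 1.83×8.314×530/15.9 = 507 kPa.
Step 1 — Isobaric: P stays 507 kPa; V/T = const ⇒ T₂ = 215 K, V₂ = 6.44 L.
W = PΔV = 507×(6.44−15.9) kPa·L = -4800 J.
ΔU = nCvΔT = 1.83×23.1×(215−530) = -13300 J.
Q = ΔU + W = nCpΔT = -18100 J.
State after step 1: P = 507 kPa, V = 6.44 L, T = 215 K.
Step 2 — Isothermal: T stays 215 K; PV = const ⇒ V₂ = 44.6 L, P₂ = 73.2 kPa.
ΔU = 0 (ideal gas, T constant).
W = nRT ln(V₂/V₁) = 1.83×8.314×215×ln(6.93) = 6320 J.
Q = ΔU + W = 6320 J.
Net over both steps: W = 1520 J, Q = -11800 J, ΔU = -13300 J.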